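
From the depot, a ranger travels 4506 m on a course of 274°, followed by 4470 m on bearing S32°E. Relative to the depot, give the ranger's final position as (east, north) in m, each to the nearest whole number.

(-2126, -3476)

Leg 1 (274°, 4506 m): east 4506 sin 274° = -4495.02, north 4506 cos 274° = 314.32
Leg 2 (S32°E, 4470 m): east 4470 sin 148° = 2368.74, north 4470 cos 148° = -3790.77
Summing: -2126.28 m east, -3476.45 m north → (-2126, -3476).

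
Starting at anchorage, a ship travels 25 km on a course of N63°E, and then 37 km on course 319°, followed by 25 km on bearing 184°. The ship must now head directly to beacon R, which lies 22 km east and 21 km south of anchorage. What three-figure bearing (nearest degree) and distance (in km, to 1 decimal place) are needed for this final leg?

144°, 43.7 km

Leg 1 (N63°E, 25 km): east 25 sin 63° = 22.28, north 25 cos 63° = 11.35
Leg 2 (319°, 37 km): east 37 sin 319° = -24.27, north 37 cos 319° = 27.92
Leg 3 (184°, 25 km): east 25 sin 184° = -1.74, north 25 cos 184° = -24.94
Current position: (-3.74, 14.33). Target: (22, -21). Remaining: Δeast = 25.74, Δnorth = -35.33.
Bearing = atan2(25.74, -35.33) mod 360° = 143.93°; distance = √((25.74)² + (-35.33)²) = 43.718 km.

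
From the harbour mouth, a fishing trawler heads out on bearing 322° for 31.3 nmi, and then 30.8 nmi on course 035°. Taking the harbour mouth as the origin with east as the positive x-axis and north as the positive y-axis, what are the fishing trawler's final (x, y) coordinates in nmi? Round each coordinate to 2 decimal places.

(-1.60, 49.89)

Leg 1 (322°, 31.3 nmi): east 31.3 sin 322° = -19.27, north 31.3 cos 322° = 24.66
Leg 2 (035°, 30.8 nmi): east 30.8 sin 35° = 17.67, north 30.8 cos 35° = 25.23
Summing: -1.60 nmi east, 49.89 nmi north → (-1.60, 49.89).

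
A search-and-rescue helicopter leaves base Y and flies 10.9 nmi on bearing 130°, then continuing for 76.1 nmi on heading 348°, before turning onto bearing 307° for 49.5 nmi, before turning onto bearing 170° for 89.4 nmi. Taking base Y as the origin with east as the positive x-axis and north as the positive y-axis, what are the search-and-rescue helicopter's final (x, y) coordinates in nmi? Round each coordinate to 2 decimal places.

(-31.48, 9.18)

Leg 1 (130°, 10.9 nmi): east 10.9 sin 130° = 8.35, north 10.9 cos 130° = -7.01
Leg 2 (348°, 76.1 nmi): east 76.1 sin 348° = -15.82, north 76.1 cos 348° = 74.44
Leg 3 (307°, 49.5 nmi): east 49.5 sin 307° = -39.53, north 49.5 cos 307° = 29.79
Leg 4 (170°, 89.4 nmi): east 89.4 sin 170° = 15.52, north 89.4 cos 170° = -88.04
Summing: -31.48 nmi east, 9.18 nmi north → (-31.48, 9.18).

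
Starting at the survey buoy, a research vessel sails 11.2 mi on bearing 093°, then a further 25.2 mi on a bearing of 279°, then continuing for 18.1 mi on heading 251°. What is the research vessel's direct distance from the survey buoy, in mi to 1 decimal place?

Leg 1 (093°, 11.2 mi): east 11.2 sin 93° = 11.18, north 11.2 cos 93° = -0.59
Leg 2 (279°, 25.2 mi): east 25.2 sin 279° = -24.89, north 25.2 cos 279° = 3.94
Leg 3 (251°, 18.1 mi): east 18.1 sin 251° = -17.11, north 18.1 cos 251° = -5.89
Net: -30.82 east, -2.54 north. Distance = √((-30.82)² + (-2.54)²) = 30.923 mi.

30.9 mi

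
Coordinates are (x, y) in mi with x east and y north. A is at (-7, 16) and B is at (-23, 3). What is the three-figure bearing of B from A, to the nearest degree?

231°

Δeast = -23 − -7 = -16.00; Δnorth = 3 − 16 = -13.00.
Bearing = atan2(Δeast, Δnorth) mod 360° = 230.91° ≈ 231°.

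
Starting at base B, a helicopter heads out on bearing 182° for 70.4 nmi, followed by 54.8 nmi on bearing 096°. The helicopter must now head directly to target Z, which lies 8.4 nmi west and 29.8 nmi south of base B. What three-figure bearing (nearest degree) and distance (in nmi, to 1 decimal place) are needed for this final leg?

307°, 76.1 nmi

Leg 1 (182°, 70.4 nmi): east 70.4 sin 182° = -2.46, north 70.4 cos 182° = -70.36
Leg 2 (096°, 54.8 nmi): east 54.8 sin 96° = 54.50, north 54.8 cos 96° = -5.73
Current position: (52.04, -76.09). Target: (-8.4, -29.8). Remaining: Δeast = -60.44, Δnorth = 46.29.
Bearing = atan2(-60.44, 46.29) mod 360° = 307.44°; distance = √((-60.44)² + (46.29)²) = 76.129 nmi.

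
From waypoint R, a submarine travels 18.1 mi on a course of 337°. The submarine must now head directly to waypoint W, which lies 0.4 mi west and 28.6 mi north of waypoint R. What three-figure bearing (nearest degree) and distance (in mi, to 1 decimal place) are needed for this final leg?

Leg 1 (337°, 18.1 mi): east 18.1 sin 337° = -7.07, north 18.1 cos 337° = 16.66
Current position: (-7.07, 16.66). Target: (-0.4, 28.6). Remaining: Δeast = 6.67, Δnorth = 11.94.
Bearing = atan2(6.67, 11.94) mod 360° = 29.20°; distance = √((6.67)² + (11.94)²) = 13.677 mi.

029°, 13.7 mi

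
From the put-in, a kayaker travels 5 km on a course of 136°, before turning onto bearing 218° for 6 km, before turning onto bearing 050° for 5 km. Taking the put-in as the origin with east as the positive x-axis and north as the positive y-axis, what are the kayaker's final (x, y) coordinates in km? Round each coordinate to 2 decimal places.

(3.61, -5.11)

Leg 1 (136°, 5 km): east 5 sin 136° = 3.47, north 5 cos 136° = -3.60
Leg 2 (218°, 6 km): east 6 sin 218° = -3.69, north 6 cos 218° = -4.73
Leg 3 (050°, 5 km): east 5 sin 50° = 3.83, north 5 cos 50° = 3.21
Summing: 3.61 km east, -5.11 km north → (3.61, -5.11).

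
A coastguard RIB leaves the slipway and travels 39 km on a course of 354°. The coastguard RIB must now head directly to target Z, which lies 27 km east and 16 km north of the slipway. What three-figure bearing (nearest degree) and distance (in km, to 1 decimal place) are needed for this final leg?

Leg 1 (354°, 39 km): east 39 sin 354° = -4.08, north 39 cos 354° = 38.79
Current position: (-4.08, 38.79). Target: (27, 16). Remaining: Δeast = 31.08, Δnorth = -22.79.
Bearing = atan2(31.08, -22.79) mod 360° = 126.25°; distance = √((31.08)² + (-22.79)²) = 38.535 km.

126°, 38.5 km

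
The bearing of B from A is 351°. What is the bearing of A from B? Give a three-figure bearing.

Back-bearing = 351° − 180° = 171°.

171°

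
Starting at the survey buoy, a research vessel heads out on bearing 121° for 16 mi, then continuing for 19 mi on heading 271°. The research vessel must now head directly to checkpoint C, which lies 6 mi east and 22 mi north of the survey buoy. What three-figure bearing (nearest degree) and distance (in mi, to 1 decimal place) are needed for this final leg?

Leg 1 (121°, 16 mi): east 16 sin 121° = 13.71, north 16 cos 121° = -8.24
Leg 2 (271°, 19 mi): east 19 sin 271° = -19.00, north 19 cos 271° = 0.33
Current position: (-5.28, -7.91). Target: (6, 22). Remaining: Δeast = 11.28, Δnorth = 29.91.
Bearing = atan2(11.28, 29.91) mod 360° = 20.67°; distance = √((11.28)² + (29.91)²) = 31.966 mi.

021°, 32.0 mi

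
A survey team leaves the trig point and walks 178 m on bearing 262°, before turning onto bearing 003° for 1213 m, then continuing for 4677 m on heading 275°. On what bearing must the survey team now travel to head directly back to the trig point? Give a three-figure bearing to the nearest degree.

Leg 1 (262°, 178 m): east 178 sin 262° = -176.27, north 178 cos 262° = -24.77
Leg 2 (003°, 1213 m): east 1213 sin 3° = 63.48, north 1213 cos 3° = 1211.34
Leg 3 (275°, 4677 m): east 4677 sin 275° = -4659.20, north 4677 cos 275° = 407.63
Net displacement: -4771.99 east, 1594.19 north. Direction back to start is (4771.99, -1594.19): bearing = atan2(4771.99, -1594.19) mod 360° = 108.47° ≈ 108°.

108°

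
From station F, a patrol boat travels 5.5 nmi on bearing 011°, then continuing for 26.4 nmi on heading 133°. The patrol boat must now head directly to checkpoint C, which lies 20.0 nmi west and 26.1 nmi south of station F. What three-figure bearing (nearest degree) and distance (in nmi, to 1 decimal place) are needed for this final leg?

Leg 1 (011°, 5.5 nmi): east 5.5 sin 11° = 1.05, north 5.5 cos 11° = 5.40
Leg 2 (133°, 26.4 nmi): east 26.4 sin 133° = 19.31, north 26.4 cos 133° = -18.00
Current position: (20.36, -12.61). Target: (-20.0, -26.1). Remaining: Δeast = -40.36, Δnorth = -13.49.
Bearing = atan2(-40.36, -13.49) mod 360° = 251.51°; distance = √((-40.36)² + (-13.49)²) = 42.553 nmi.

252°, 42.6 nmi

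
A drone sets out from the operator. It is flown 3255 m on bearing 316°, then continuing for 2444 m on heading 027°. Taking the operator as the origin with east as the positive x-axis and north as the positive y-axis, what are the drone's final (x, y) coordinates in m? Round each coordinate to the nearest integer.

Leg 1 (316°, 3255 m): east 3255 sin 316° = -2261.11, north 3255 cos 316° = 2341.45
Leg 2 (027°, 2444 m): east 2444 sin 27° = 1109.55, north 2444 cos 27° = 2177.62
Summing: -1151.56 m east, 4519.07 m north → (-1152, 4519).

(-1152, 4519)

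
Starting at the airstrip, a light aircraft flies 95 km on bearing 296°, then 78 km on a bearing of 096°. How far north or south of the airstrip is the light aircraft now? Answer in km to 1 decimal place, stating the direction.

33.5 km north

Leg 1 (296°, 95 km): east 95 sin 296° = -85.39, north 95 cos 296° = 41.65
Leg 2 (096°, 78 km): east 78 sin 96° = 77.57, north 78 cos 96° = -8.15
Net north component: 33.49 km.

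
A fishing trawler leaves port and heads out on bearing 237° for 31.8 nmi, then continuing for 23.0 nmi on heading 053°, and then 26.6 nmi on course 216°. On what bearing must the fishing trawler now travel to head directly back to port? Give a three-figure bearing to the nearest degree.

Leg 1 (237°, 31.8 nmi): east 31.8 sin 237° = -26.67, north 31.8 cos 237° = -17.32
Leg 2 (053°, 23.0 nmi): east 23.0 sin 53° = 18.37, north 23.0 cos 53° = 13.84
Leg 3 (216°, 26.6 nmi): east 26.6 sin 216° = -15.64, north 26.6 cos 216° = -21.52
Net displacement: -23.94 east, -25.00 north. Direction back to start is (23.94, 25.00): bearing = atan2(23.94, 25.00) mod 360° = 43.76° ≈ 044°.

044°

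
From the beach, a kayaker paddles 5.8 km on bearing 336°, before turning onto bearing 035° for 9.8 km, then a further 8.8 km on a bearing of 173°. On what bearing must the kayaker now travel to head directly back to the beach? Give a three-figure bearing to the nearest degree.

223°

Leg 1 (336°, 5.8 km): east 5.8 sin 336° = -2.36, north 5.8 cos 336° = 5.30
Leg 2 (035°, 9.8 km): east 9.8 sin 35° = 5.62, north 9.8 cos 35° = 8.03
Leg 3 (173°, 8.8 km): east 8.8 sin 173° = 1.07, north 8.8 cos 173° = -8.73
Net displacement: 4.33 east, 4.59 north. Direction back to start is (-4.33, -4.59): bearing = atan2(-4.33, -4.59) mod 360° = 223.35° ≈ 223°.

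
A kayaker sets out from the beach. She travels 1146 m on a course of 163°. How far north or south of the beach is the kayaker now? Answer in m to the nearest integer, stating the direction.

Leg 1 (163°, 1146 m): east 1146 sin 163° = 335.06, north 1146 cos 163° = -1095.93
Net north component: -1095.93 m.

1096 m south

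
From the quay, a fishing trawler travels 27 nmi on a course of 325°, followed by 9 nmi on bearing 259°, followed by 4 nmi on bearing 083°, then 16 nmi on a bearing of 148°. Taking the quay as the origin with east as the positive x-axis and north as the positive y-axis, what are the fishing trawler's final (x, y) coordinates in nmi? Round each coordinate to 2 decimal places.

(-11.87, 7.32)

Leg 1 (325°, 27 nmi): east 27 sin 325° = -15.49, north 27 cos 325° = 22.12
Leg 2 (259°, 9 nmi): east 9 sin 259° = -8.83, north 9 cos 259° = -1.72
Leg 3 (083°, 4 nmi): east 4 sin 83° = 3.97, north 4 cos 83° = 0.49
Leg 4 (148°, 16 nmi): east 16 sin 148° = 8.48, north 16 cos 148° = -13.57
Summing: -11.87 nmi east, 7.32 nmi north → (-11.87, 7.32).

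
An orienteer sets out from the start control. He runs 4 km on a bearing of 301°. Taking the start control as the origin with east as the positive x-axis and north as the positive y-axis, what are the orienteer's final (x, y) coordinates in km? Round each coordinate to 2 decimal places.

Leg 1 (301°, 4 km): east 4 sin 301° = -3.43, north 4 cos 301° = 2.06
Summing: -3.43 km east, 2.06 km north → (-3.43, 2.06).

(-3.43, 2.06)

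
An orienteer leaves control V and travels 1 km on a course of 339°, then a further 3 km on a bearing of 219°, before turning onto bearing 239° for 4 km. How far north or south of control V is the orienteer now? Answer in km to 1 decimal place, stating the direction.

Leg 1 (339°, 1 km): east 1 sin 339° = -0.36, north 1 cos 339° = 0.93
Leg 2 (219°, 3 km): east 3 sin 219° = -1.89, north 3 cos 219° = -2.33
Leg 3 (239°, 4 km): east 4 sin 239° = -3.43, north 4 cos 239° = -2.06
Net north component: -3.46 km.

3.5 km south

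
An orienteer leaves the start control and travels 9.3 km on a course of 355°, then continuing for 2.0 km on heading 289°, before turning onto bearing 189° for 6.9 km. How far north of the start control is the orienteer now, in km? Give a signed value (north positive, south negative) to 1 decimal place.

Leg 1 (355°, 9.3 km): east 9.3 sin 355° = -0.81, north 9.3 cos 355° = 9.26
Leg 2 (289°, 2.0 km): east 2.0 sin 289° = -1.89, north 2.0 cos 289° = 0.65
Leg 3 (189°, 6.9 km): east 6.9 sin 189° = -1.08, north 6.9 cos 189° = -6.82
Net north component: 3.10 km.

3.1 km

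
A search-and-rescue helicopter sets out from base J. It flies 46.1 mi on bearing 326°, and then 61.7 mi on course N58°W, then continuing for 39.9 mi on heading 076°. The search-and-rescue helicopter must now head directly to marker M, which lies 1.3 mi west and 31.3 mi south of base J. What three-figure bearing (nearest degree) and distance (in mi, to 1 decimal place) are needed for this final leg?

161°, 118.2 mi

Leg 1 (326°, 46.1 mi): east 46.1 sin 326° = -25.78, north 46.1 cos 326° = 38.22
Leg 2 (N58°W, 61.7 mi): east 61.7 sin 302° = -52.32, north 61.7 cos 302° = 32.70
Leg 3 (076°, 39.9 mi): east 39.9 sin 76° = 38.71, north 39.9 cos 76° = 9.65
Current position: (-39.39, 80.57). Target: (-1.3, -31.3). Remaining: Δeast = 38.09, Δnorth = -111.87.
Bearing = atan2(38.09, -111.87) mod 360° = 161.20°; distance = √((38.09)² + (-111.87)²) = 118.174 mi.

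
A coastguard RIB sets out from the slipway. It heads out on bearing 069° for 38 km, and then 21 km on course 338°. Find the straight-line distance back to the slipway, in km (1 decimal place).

43.1 km

Leg 1 (069°, 38 km): east 38 sin 69° = 35.48, north 38 cos 69° = 13.62
Leg 2 (338°, 21 km): east 21 sin 338° = -7.87, north 21 cos 338° = 19.47
Net: 27.61 east, 33.09 north. Distance = √((27.61)² + (33.09)²) = 43.095 km.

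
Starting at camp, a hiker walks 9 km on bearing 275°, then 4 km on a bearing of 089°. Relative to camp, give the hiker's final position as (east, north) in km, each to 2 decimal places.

Leg 1 (275°, 9 km): east 9 sin 275° = -8.97, north 9 cos 275° = 0.78
Leg 2 (089°, 4 km): east 4 sin 89° = 4.00, north 4 cos 89° = 0.07
Summing: -4.97 km east, 0.85 km north → (-4.97, 0.85).

(-4.97, 0.85)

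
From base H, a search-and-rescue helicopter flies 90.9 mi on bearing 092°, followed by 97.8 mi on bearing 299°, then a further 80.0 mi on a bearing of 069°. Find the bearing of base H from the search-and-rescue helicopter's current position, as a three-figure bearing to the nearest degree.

228°

Leg 1 (092°, 90.9 mi): east 90.9 sin 92° = 90.84, north 90.9 cos 92° = -3.17
Leg 2 (299°, 97.8 mi): east 97.8 sin 299° = -85.54, north 97.8 cos 299° = 47.41
Leg 3 (069°, 80.0 mi): east 80.0 sin 69° = 74.69, north 80.0 cos 69° = 28.67
Net displacement: 79.99 east, 72.91 north. Direction back to start is (-79.99, -72.91): bearing = atan2(-79.99, -72.91) mod 360° = 227.65° ≈ 228°.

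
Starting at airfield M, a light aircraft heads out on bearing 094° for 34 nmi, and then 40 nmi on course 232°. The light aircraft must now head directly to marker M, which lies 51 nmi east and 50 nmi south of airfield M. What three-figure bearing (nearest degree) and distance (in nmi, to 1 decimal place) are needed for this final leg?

115°, 53.8 nmi

Leg 1 (094°, 34 nmi): east 34 sin 94° = 33.92, north 34 cos 94° = -2.37
Leg 2 (232°, 40 nmi): east 40 sin 232° = -31.52, north 40 cos 232° = -24.63
Current position: (2.40, -27.00). Target: (51, -50). Remaining: Δeast = 48.60, Δnorth = -23.00.
Bearing = atan2(48.60, -23.00) mod 360° = 115.33°; distance = √((48.60)² + (-23.00)²) = 53.771 nmi.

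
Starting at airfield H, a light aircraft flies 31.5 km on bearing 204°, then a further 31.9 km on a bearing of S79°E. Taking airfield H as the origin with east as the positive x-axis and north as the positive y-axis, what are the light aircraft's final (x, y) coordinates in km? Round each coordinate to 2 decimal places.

(18.50, -34.86)

Leg 1 (204°, 31.5 km): east 31.5 sin 204° = -12.81, north 31.5 cos 204° = -28.78
Leg 2 (S79°E, 31.9 km): east 31.9 sin 101° = 31.31, north 31.9 cos 101° = -6.09
Summing: 18.50 km east, -34.86 km north → (18.50, -34.86).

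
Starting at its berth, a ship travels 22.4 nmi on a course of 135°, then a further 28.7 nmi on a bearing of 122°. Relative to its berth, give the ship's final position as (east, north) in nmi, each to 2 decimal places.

(40.18, -31.05)

Leg 1 (135°, 22.4 nmi): east 22.4 sin 135° = 15.84, north 22.4 cos 135° = -15.84
Leg 2 (122°, 28.7 nmi): east 28.7 sin 122° = 24.34, north 28.7 cos 122° = -15.21
Summing: 40.18 nmi east, -31.05 nmi north → (40.18, -31.05).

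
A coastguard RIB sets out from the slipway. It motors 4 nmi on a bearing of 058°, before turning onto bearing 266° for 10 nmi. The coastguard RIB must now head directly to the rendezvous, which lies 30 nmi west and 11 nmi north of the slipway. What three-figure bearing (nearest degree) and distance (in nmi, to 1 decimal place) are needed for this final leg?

292°, 25.3 nmi

Leg 1 (058°, 4 nmi): east 4 sin 58° = 3.39, north 4 cos 58° = 2.12
Leg 2 (266°, 10 nmi): east 10 sin 266° = -9.98, north 10 cos 266° = -0.70
Current position: (-6.58, 1.42). Target: (-30, 11). Remaining: Δeast = -23.42, Δnorth = 9.58.
Bearing = atan2(-23.42, 9.58) mod 360° = 292.25°; distance = √((-23.42)² + (9.58)²) = 25.300 nmi.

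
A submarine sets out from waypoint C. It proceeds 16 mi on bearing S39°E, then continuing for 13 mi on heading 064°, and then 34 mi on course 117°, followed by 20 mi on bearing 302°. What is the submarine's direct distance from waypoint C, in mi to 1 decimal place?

36.9 mi

Leg 1 (S39°E, 16 mi): east 16 sin 141° = 10.07, north 16 cos 141° = -12.43
Leg 2 (064°, 13 mi): east 13 sin 64° = 11.68, north 13 cos 64° = 5.70
Leg 3 (117°, 34 mi): east 34 sin 117° = 30.29, north 34 cos 117° = -15.44
Leg 4 (302°, 20 mi): east 20 sin 302° = -16.96, north 20 cos 302° = 10.60
Net: 35.09 east, -11.57 north. Distance = √((35.09)² + (-11.57)²) = 36.946 mi.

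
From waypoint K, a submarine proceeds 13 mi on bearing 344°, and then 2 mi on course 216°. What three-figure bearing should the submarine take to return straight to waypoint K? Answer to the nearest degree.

156°

Leg 1 (344°, 13 mi): east 13 sin 344° = -3.58, north 13 cos 344° = 12.50
Leg 2 (216°, 2 mi): east 2 sin 216° = -1.18, north 2 cos 216° = -1.62
Net displacement: -4.76 east, 10.88 north. Direction back to start is (4.76, -10.88): bearing = atan2(4.76, -10.88) mod 360° = 156.37° ≈ 156°.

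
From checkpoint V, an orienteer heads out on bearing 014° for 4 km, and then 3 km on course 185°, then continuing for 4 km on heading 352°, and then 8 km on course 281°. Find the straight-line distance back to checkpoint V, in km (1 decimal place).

10.0 km

Leg 1 (014°, 4 km): east 4 sin 14° = 0.97, north 4 cos 14° = 3.88
Leg 2 (185°, 3 km): east 3 sin 185° = -0.26, north 3 cos 185° = -2.99
Leg 3 (352°, 4 km): east 4 sin 352° = -0.56, north 4 cos 352° = 3.96
Leg 4 (281°, 8 km): east 8 sin 281° = -7.85, north 8 cos 281° = 1.53
Net: -7.70 east, 6.38 north. Distance = √((-7.70)² + (6.38)²) = 10.002 km.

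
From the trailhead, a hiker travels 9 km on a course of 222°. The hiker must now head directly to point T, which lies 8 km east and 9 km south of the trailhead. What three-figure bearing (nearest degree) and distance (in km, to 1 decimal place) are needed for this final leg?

Leg 1 (222°, 9 km): east 9 sin 222° = -6.02, north 9 cos 222° = -6.69
Current position: (-6.02, -6.69). Target: (8, -9). Remaining: Δeast = 14.02, Δnorth = -2.31.
Bearing = atan2(14.02, -2.31) mod 360° = 99.36°; distance = √((14.02)² + (-2.31)²) = 14.211 km.

099°, 14.2 km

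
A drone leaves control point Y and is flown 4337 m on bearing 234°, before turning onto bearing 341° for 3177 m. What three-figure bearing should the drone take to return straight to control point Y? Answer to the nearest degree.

096°

Leg 1 (234°, 4337 m): east 4337 sin 234° = -3508.71, north 4337 cos 234° = -2549.22
Leg 2 (341°, 3177 m): east 3177 sin 341° = -1034.33, north 3177 cos 341° = 3003.91
Net displacement: -4543.04 east, 454.69 north. Direction back to start is (4543.04, -454.69): bearing = atan2(4543.04, -454.69) mod 360° = 95.72° ≈ 096°.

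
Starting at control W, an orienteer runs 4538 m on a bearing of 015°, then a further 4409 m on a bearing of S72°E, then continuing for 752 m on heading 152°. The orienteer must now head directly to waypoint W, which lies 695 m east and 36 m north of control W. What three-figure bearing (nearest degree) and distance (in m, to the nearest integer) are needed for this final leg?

Leg 1 (015°, 4538 m): east 4538 sin 15° = 1174.52, north 4538 cos 15° = 4383.37
Leg 2 (S72°E, 4409 m): east 4409 sin 108° = 4193.21, north 4409 cos 108° = -1362.46
Leg 3 (152°, 752 m): east 752 sin 152° = 353.04, north 752 cos 152° = -663.98
Current position: (5720.77, 2356.94). Target: (695, 36). Remaining: Δeast = -5025.77, Δnorth = -2320.94.
Bearing = atan2(-5025.77, -2320.94) mod 360° = 245.21°; distance = √((-5025.77)² + (-2320.94)²) = 5535.805 m.

245°, 5536 m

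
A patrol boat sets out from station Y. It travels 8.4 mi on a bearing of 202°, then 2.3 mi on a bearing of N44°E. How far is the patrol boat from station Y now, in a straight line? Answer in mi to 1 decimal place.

6.3 mi

Leg 1 (202°, 8.4 mi): east 8.4 sin 202° = -3.15, north 8.4 cos 202° = -7.79
Leg 2 (N44°E, 2.3 mi): east 2.3 sin 44° = 1.60, north 2.3 cos 44° = 1.65
Net: -1.55 east, -6.13 north. Distance = √((-1.55)² + (-6.13)²) = 6.326 mi.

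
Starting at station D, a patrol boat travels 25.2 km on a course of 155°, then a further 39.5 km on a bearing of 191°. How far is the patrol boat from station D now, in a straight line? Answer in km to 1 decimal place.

Leg 1 (155°, 25.2 km): east 25.2 sin 155° = 10.65, north 25.2 cos 155° = -22.84
Leg 2 (191°, 39.5 km): east 39.5 sin 191° = -7.54, north 39.5 cos 191° = -38.77
Net: 3.11 east, -61.61 north. Distance = √((3.11)² + (-61.61)²) = 61.692 km.

61.7 km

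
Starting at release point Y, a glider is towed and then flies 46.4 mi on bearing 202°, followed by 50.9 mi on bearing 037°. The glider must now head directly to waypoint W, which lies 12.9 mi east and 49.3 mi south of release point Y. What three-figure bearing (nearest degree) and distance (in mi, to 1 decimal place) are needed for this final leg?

Leg 1 (202°, 46.4 mi): east 46.4 sin 202° = -17.38, north 46.4 cos 202° = -43.02
Leg 2 (037°, 50.9 mi): east 50.9 sin 37° = 30.63, north 50.9 cos 37° = 40.65
Current position: (13.25, -2.37). Target: (12.9, -49.3). Remaining: Δeast = -0.35, Δnorth = -46.93.
Bearing = atan2(-0.35, -46.93) mod 360° = 180.43°; distance = √((-0.35)² + (-46.93)²) = 46.931 mi.

180°, 46.9 mi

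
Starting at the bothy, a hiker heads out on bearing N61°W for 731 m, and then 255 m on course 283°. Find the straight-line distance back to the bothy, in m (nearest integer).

Leg 1 (N61°W, 731 m): east 731 sin 299° = -639.35, north 731 cos 299° = 354.40
Leg 2 (283°, 255 m): east 255 sin 283° = -248.46, north 255 cos 283° = 57.36
Net: -887.81 east, 411.76 north. Distance = √((-887.81)² + (411.76)²) = 978.649 m.

979 m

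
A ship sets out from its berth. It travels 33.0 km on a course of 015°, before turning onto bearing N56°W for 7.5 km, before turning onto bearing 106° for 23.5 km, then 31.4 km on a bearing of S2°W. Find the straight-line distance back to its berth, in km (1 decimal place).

23.9 km

Leg 1 (015°, 33.0 km): east 33.0 sin 15° = 8.54, north 33.0 cos 15° = 31.88
Leg 2 (N56°W, 7.5 km): east 7.5 sin 304° = -6.22, north 7.5 cos 304° = 4.19
Leg 3 (106°, 23.5 km): east 23.5 sin 106° = 22.59, north 23.5 cos 106° = -6.48
Leg 4 (S2°W, 31.4 km): east 31.4 sin 182° = -1.10, north 31.4 cos 182° = -31.38
Net: 23.82 east, -1.79 north. Distance = √((23.82)² + (-1.79)²) = 23.884 km.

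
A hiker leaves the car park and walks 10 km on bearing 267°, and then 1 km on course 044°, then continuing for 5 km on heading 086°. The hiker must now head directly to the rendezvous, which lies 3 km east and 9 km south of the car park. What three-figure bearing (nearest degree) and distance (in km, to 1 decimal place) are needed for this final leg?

143°, 12.0 km

Leg 1 (267°, 10 km): east 10 sin 267° = -9.99, north 10 cos 267° = -0.52
Leg 2 (044°, 1 km): east 1 sin 44° = 0.69, north 1 cos 44° = 0.72
Leg 3 (086°, 5 km): east 5 sin 86° = 4.99, north 5 cos 86° = 0.35
Current position: (-4.30, 0.54). Target: (3, -9). Remaining: Δeast = 7.30, Δnorth = -9.54.
Bearing = atan2(7.30, -9.54) mod 360° = 142.58°; distance = √((7.30)² + (-9.54)²) = 12.019 km.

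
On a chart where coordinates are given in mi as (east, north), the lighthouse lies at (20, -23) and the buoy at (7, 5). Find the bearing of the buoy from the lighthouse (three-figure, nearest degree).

335°

Δeast = 7 − 20 = -13.00; Δnorth = 5 − -23 = 28.00.
Bearing = atan2(Δeast, Δnorth) mod 360° = 335.10° ≈ 335°.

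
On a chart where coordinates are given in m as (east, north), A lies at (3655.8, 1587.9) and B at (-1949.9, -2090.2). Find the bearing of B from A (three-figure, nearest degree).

237°

Δeast = -1949.9 − 3655.8 = -5605.70; Δnorth = -2090.2 − 1587.9 = -3678.10.
Bearing = atan2(Δeast, Δnorth) mod 360° = 236.73° ≈ 237°.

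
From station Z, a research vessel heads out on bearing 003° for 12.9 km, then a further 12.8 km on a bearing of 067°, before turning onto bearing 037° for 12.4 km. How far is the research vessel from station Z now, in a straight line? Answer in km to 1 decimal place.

Leg 1 (003°, 12.9 km): east 12.9 sin 3° = 0.68, north 12.9 cos 3° = 12.88
Leg 2 (067°, 12.8 km): east 12.8 sin 67° = 11.78, north 12.8 cos 67° = 5.00
Leg 3 (037°, 12.4 km): east 12.4 sin 37° = 7.46, north 12.4 cos 37° = 9.90
Net: 19.92 east, 27.79 north. Distance = √((19.92)² + (27.79)²) = 34.189 km.

34.2 km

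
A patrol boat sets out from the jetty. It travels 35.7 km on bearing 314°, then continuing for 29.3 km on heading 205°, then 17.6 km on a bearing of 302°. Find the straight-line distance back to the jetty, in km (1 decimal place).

53.5 km

Leg 1 (314°, 35.7 km): east 35.7 sin 314° = -25.68, north 35.7 cos 314° = 24.80
Leg 2 (205°, 29.3 km): east 29.3 sin 205° = -12.38, north 29.3 cos 205° = -26.55
Leg 3 (302°, 17.6 km): east 17.6 sin 302° = -14.93, north 17.6 cos 302° = 9.33
Net: -52.99 east, 7.57 north. Distance = √((-52.99)² + (7.57)²) = 53.527 km.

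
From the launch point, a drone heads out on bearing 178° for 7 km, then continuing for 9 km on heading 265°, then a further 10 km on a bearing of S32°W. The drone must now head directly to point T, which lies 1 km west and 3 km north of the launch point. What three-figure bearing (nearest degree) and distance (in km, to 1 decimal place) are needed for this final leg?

Leg 1 (178°, 7 km): east 7 sin 178° = 0.24, north 7 cos 178° = -7.00
Leg 2 (265°, 9 km): east 9 sin 265° = -8.97, north 9 cos 265° = -0.78
Leg 3 (S32°W, 10 km): east 10 sin 212° = -5.30, north 10 cos 212° = -8.48
Current position: (-14.02, -16.26). Target: (-1, 3). Remaining: Δeast = 13.02, Δnorth = 19.26.
Bearing = atan2(13.02, 19.26) mod 360° = 34.06°; distance = √((13.02)² + (19.26)²) = 23.249 km.

034°, 23.2 km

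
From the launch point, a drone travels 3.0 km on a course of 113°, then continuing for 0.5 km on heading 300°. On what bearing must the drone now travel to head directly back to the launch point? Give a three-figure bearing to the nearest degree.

Leg 1 (113°, 3.0 km): east 3.0 sin 113° = 2.76, north 3.0 cos 113° = -1.17
Leg 2 (300°, 0.5 km): east 0.5 sin 300° = -0.43, north 0.5 cos 300° = 0.25
Net displacement: 2.33 east, -0.92 north. Direction back to start is (-2.33, 0.92): bearing = atan2(-2.33, 0.92) mod 360° = 291.61° ≈ 292°.

292°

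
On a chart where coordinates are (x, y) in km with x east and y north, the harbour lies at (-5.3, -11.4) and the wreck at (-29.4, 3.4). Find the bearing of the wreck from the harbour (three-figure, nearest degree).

302°

Δeast = -29.4 − -5.3 = -24.10; Δnorth = 3.4 − -11.4 = 14.80.
Bearing = atan2(Δeast, Δnorth) mod 360° = 301.55° ≈ 302°.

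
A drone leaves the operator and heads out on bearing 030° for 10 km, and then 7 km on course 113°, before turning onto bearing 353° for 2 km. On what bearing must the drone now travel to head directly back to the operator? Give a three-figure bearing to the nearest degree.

Leg 1 (030°, 10 km): east 10 sin 30° = 5.00, north 10 cos 30° = 8.66
Leg 2 (113°, 7 km): east 7 sin 113° = 6.44, north 7 cos 113° = -2.74
Leg 3 (353°, 2 km): east 2 sin 353° = -0.24, north 2 cos 353° = 1.99
Net displacement: 11.20 east, 7.91 north. Direction back to start is (-11.20, -7.91): bearing = atan2(-11.20, -7.91) mod 360° = 234.77° ≈ 235°.

235°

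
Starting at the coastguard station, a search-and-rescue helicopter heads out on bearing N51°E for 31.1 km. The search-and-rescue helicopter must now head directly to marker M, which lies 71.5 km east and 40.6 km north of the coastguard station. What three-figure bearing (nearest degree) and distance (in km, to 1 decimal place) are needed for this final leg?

066°, 51.8 km

Leg 1 (N51°E, 31.1 km): east 31.1 sin 51° = 24.17, north 31.1 cos 51° = 19.57
Current position: (24.17, 19.57). Target: (71.5, 40.6). Remaining: Δeast = 47.33, Δnorth = 21.03.
Bearing = atan2(47.33, 21.03) mod 360° = 66.05°; distance = √((47.33)² + (21.03)²) = 51.792 km.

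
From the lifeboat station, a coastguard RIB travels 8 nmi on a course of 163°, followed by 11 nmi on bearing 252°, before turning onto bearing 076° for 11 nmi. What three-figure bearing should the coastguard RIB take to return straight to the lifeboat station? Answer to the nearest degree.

Leg 1 (163°, 8 nmi): east 8 sin 163° = 2.34, north 8 cos 163° = -7.65
Leg 2 (252°, 11 nmi): east 11 sin 252° = -10.46, north 11 cos 252° = -3.40
Leg 3 (076°, 11 nmi): east 11 sin 76° = 10.67, north 11 cos 76° = 2.66
Net displacement: 2.55 east, -8.39 north. Direction back to start is (-2.55, 8.39): bearing = atan2(-2.55, 8.39) mod 360° = 343.09° ≈ 343°.

343°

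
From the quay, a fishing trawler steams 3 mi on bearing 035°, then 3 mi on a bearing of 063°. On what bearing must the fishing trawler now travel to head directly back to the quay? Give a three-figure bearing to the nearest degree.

Leg 1 (035°, 3 mi): east 3 sin 35° = 1.72, north 3 cos 35° = 2.46
Leg 2 (063°, 3 mi): east 3 sin 63° = 2.67, north 3 cos 63° = 1.36
Net displacement: 4.39 east, 3.82 north. Direction back to start is (-4.39, -3.82): bearing = atan2(-4.39, -3.82) mod 360° = 229.00° ≈ 229°.

229°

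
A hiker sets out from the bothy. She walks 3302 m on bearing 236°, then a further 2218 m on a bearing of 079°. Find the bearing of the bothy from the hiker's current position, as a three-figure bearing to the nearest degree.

Leg 1 (236°, 3302 m): east 3302 sin 236° = -2737.48, north 3302 cos 236° = -1846.45
Leg 2 (079°, 2218 m): east 2218 sin 79° = 2177.25, north 2218 cos 79° = 423.21
Net displacement: -560.23 east, -1423.24 north. Direction back to start is (560.23, 1423.24): bearing = atan2(560.23, 1423.24) mod 360° = 21.49° ≈ 021°.

021°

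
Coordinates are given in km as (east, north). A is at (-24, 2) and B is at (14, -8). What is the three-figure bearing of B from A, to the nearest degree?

Δeast = 14 − -24 = 38.00; Δnorth = -8 − 2 = -10.00.
Bearing = atan2(Δeast, Δnorth) mod 360° = 104.74° ≈ 105°.

105°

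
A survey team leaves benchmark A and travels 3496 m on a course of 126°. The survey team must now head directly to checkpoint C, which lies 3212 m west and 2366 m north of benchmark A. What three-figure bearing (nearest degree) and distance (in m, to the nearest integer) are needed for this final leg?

Leg 1 (126°, 3496 m): east 3496 sin 126° = 2828.32, north 3496 cos 126° = -2054.90
Current position: (2828.32, -2054.90). Target: (-3212, 2366). Remaining: Δeast = -6040.32, Δnorth = 4420.90.
Bearing = atan2(-6040.32, 4420.90) mod 360° = 306.20°; distance = √((-6040.32)² + (4420.90)²) = 7485.308 m.

306°, 7485 m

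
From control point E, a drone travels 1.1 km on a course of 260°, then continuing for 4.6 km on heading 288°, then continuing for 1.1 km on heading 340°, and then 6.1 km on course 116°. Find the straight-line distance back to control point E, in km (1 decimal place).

Leg 1 (260°, 1.1 km): east 1.1 sin 260° = -1.08, north 1.1 cos 260° = -0.19
Leg 2 (288°, 4.6 km): east 4.6 sin 288° = -4.37, north 4.6 cos 288° = 1.42
Leg 3 (340°, 1.1 km): east 1.1 sin 340° = -0.38, north 1.1 cos 340° = 1.03
Leg 4 (116°, 6.1 km): east 6.1 sin 116° = 5.48, north 6.1 cos 116° = -2.67
Net: -0.35 east, -0.41 north. Distance = √((-0.35)² + (-0.41)²) = 0.540 km.

0.5 km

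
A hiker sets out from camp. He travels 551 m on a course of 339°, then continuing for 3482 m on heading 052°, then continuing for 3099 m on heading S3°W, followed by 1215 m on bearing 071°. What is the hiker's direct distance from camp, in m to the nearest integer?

Leg 1 (339°, 551 m): east 551 sin 339° = -197.46, north 551 cos 339° = 514.40
Leg 2 (052°, 3482 m): east 3482 sin 52° = 2743.85, north 3482 cos 52° = 2143.73
Leg 3 (S3°W, 3099 m): east 3099 sin 183° = -162.19, north 3099 cos 183° = -3094.75
Leg 4 (071°, 1215 m): east 1215 sin 71° = 1148.81, north 1215 cos 71° = 395.57
Net: 3533.01 east, -41.05 north. Distance = √((3533.01)² + (-41.05)²) = 3533.247 m.

3533 m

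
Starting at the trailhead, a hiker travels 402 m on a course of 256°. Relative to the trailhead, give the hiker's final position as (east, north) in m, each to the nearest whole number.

(-390, -97)

Leg 1 (256°, 402 m): east 402 sin 256° = -390.06, north 402 cos 256° = -97.25
Summing: -390.06 m east, -97.25 m north → (-390, -97).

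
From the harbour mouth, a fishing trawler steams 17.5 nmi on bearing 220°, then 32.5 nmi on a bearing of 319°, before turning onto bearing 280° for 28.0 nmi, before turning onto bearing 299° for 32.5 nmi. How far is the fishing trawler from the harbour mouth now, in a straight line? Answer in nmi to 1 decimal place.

Leg 1 (220°, 17.5 nmi): east 17.5 sin 220° = -11.25, north 17.5 cos 220° = -13.41
Leg 2 (319°, 32.5 nmi): east 32.5 sin 319° = -21.32, north 32.5 cos 319° = 24.53
Leg 3 (280°, 28.0 nmi): east 28.0 sin 280° = -27.57, north 28.0 cos 280° = 4.86
Leg 4 (299°, 32.5 nmi): east 32.5 sin 299° = -28.43, north 32.5 cos 299° = 15.76
Net: -88.57 east, 31.74 north. Distance = √((-88.57)² + (31.74)²) = 94.086 nmi.

94.1 nmi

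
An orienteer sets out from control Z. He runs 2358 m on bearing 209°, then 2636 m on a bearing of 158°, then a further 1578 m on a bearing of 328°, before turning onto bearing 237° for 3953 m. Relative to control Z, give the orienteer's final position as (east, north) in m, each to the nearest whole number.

(-4307, -5321)

Leg 1 (209°, 2358 m): east 2358 sin 209° = -1143.18, north 2358 cos 209° = -2062.35
Leg 2 (158°, 2636 m): east 2636 sin 158° = 987.46, north 2636 cos 158° = -2444.06
Leg 3 (328°, 1578 m): east 1578 sin 328° = -836.21, north 1578 cos 328° = 1338.22
Leg 4 (237°, 3953 m): east 3953 sin 237° = -3315.26, north 3953 cos 237° = -2152.96
Summing: -4307.20 m east, -5321.15 m north → (-4307, -5321).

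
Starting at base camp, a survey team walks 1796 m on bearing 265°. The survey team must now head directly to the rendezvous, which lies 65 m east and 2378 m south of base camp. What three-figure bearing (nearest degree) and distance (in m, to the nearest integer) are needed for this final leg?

140°, 2894 m

Leg 1 (265°, 1796 m): east 1796 sin 265° = -1789.17, north 1796 cos 265° = -156.53
Current position: (-1789.17, -156.53). Target: (65, -2378). Remaining: Δeast = 1854.17, Δnorth = -2221.47.
Bearing = atan2(1854.17, -2221.47) mod 360° = 140.15°; distance = √((1854.17)² + (-2221.47)²) = 2893.588 m.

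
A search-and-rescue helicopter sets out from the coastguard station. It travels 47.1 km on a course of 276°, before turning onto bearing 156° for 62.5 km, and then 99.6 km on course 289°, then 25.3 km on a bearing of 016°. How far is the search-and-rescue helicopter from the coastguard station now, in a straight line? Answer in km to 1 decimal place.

108.7 km

Leg 1 (276°, 47.1 km): east 47.1 sin 276° = -46.84, north 47.1 cos 276° = 4.92
Leg 2 (156°, 62.5 km): east 62.5 sin 156° = 25.42, north 62.5 cos 156° = -57.10
Leg 3 (289°, 99.6 km): east 99.6 sin 289° = -94.17, north 99.6 cos 289° = 32.43
Leg 4 (016°, 25.3 km): east 25.3 sin 16° = 6.97, north 25.3 cos 16° = 24.32
Net: -108.62 east, 4.57 north. Distance = √((-108.62)² + (4.57)²) = 108.717 km.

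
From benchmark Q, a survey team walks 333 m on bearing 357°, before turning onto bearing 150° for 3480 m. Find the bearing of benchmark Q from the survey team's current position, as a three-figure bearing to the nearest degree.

327°

Leg 1 (357°, 333 m): east 333 sin 357° = -17.43, north 333 cos 357° = 332.54
Leg 2 (150°, 3480 m): east 3480 sin 150° = 1740.00, north 3480 cos 150° = -3013.77
Net displacement: 1722.57 east, -2681.22 north. Direction back to start is (-1722.57, 2681.22): bearing = atan2(-1722.57, 2681.22) mod 360° = 327.28° ≈ 327°.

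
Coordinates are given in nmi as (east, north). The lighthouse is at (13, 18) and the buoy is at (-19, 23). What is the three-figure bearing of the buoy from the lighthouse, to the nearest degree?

Δeast = -19 − 13 = -32.00; Δnorth = 23 − 18 = 5.00.
Bearing = atan2(Δeast, Δnorth) mod 360° = 278.88° ≈ 279°.

279°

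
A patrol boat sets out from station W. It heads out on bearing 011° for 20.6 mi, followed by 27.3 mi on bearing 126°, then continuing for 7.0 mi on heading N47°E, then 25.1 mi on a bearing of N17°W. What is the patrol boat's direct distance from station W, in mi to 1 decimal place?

40.6 mi

Leg 1 (011°, 20.6 mi): east 20.6 sin 11° = 3.93, north 20.6 cos 11° = 20.22
Leg 2 (126°, 27.3 mi): east 27.3 sin 126° = 22.09, north 27.3 cos 126° = -16.05
Leg 3 (N47°E, 7.0 mi): east 7.0 sin 47° = 5.12, north 7.0 cos 47° = 4.77
Leg 4 (N17°W, 25.1 mi): east 25.1 sin 343° = -7.34, north 25.1 cos 343° = 24.00
Net: 23.80 east, 32.95 north. Distance = √((23.80)² + (32.95)²) = 40.647 mi.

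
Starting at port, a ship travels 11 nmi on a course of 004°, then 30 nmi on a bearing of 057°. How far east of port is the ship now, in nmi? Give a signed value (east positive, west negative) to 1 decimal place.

25.9 nmi

Leg 1 (004°, 11 nmi): east 11 sin 4° = 0.77, north 11 cos 4° = 10.97
Leg 2 (057°, 30 nmi): east 30 sin 57° = 25.16, north 30 cos 57° = 16.34
Net east component: 25.93 nmi.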